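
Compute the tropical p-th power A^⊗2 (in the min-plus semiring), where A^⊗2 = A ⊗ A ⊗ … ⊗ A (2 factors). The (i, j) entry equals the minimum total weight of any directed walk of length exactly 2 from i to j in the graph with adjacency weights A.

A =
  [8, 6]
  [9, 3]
A^⊗2 =
  [15, 9]
  [12, 6]

Each entry (A^⊗2)_ij equals the minimum over all length-2 walks i = v_0 → v_1 → … → v_2 = j of Σ_t A[v_t][v_{t+1}]. For example, for (i, j) = (0, 1) we minimise over 2 possible intermediate vertex sequences; the minimum is 9, attained along the walk 0 → 1 → 1.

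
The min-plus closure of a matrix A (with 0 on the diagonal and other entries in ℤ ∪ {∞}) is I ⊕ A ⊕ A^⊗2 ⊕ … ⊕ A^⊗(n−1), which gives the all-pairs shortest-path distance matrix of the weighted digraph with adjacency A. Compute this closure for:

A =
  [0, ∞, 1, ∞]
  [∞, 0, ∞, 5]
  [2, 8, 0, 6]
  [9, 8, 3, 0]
Closure =
  [0, 9, 1, 7]
  [10, 0, 8, 5]
  [2, 8, 0, 6]
  [5, 8, 3, 0]

This is the Floyd-Warshall all-pairs shortest-path computation. For each intermediate vertex k = 0, 1, …, 3, update dist[i][j] ← min(dist[i][j], dist[i][k] + dist[k][j]). The final matrix gives, for each (i, j), the minimum total weight of any directed path from i to j (possibly empty when i = j).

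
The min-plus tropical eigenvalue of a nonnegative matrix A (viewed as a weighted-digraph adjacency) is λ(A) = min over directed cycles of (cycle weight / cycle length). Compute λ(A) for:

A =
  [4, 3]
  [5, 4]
λ(A) = 4

Enumerate directed cycles and compute their means (weight / length). Sample:
  cycle 0 → 0: weight = 4, length = 1, mean = 4/1 ≈ 4.000
  cycle 1 → 1: weight = 4, length = 1, mean = 4/1 ≈ 4.000
  cycle 0 → 1 → 0: weight = 8, length = 2, mean = 8/2 ≈ 4.000
  cycle 1 → 0 → 1: weight = 8, length = 2, mean = 8/2 ≈ 4.000
Minimum mean = 4.000, attained e.g. along the cycle 0 → 0 with weight 4 and length 1. So λ(A) = 4/1 = 4.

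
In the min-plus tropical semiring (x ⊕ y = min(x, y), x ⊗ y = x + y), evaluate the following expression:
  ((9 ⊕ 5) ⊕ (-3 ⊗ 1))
((9 ⊕ 5) ⊕ (-3 ⊗ 1)) = -2

Expand innermost to outermost. Recall ⊕ takes the minimum of its arguments and ⊗ takes their sum. Working out the expression ((9 ⊕ 5) ⊕ (-3 ⊗ 1)) gives -2.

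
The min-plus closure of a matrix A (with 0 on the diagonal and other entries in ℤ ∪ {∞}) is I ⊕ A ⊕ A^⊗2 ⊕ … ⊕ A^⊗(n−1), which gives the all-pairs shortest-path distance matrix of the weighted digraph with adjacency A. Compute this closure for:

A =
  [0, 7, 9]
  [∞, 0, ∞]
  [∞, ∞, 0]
Closure =
  [0, 7, 9]
  [∞, 0, ∞]
  [∞, ∞, 0]

This is the Floyd-Warshall all-pairs shortest-path computation. For each intermediate vertex k = 0, 1, …, 2, update dist[i][j] ← min(dist[i][j], dist[i][k] + dist[k][j]). The final matrix gives, for each (i, j), the minimum total weight of any directed path from i to j (possibly empty when i = j).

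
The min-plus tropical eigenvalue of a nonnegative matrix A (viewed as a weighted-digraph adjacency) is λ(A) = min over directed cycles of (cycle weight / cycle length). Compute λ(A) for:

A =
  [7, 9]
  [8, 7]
λ(A) = 7

Enumerate directed cycles and compute their means (weight / length). Sample:
  cycle 0 → 0: weight = 7, length = 1, mean = 7/1 ≈ 7.000
  cycle 1 → 1: weight = 7, length = 1, mean = 7/1 ≈ 7.000
  cycle 0 → 1 → 0: weight = 17, length = 2, mean = 17/2 ≈ 8.500
  cycle 1 → 0 → 1: weight = 17, length = 2, mean = 17/2 ≈ 8.500
Minimum mean = 7.000, attained e.g. along the cycle 0 → 0 with weight 7 and length 1. So λ(A) = 7/1 = 7.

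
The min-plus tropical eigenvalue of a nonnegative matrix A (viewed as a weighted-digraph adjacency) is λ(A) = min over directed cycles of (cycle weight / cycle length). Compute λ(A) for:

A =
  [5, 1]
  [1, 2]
λ(A) = 1

Enumerate directed cycles and compute their means (weight / length). Sample:
  cycle 0 → 0: weight = 5, length = 1, mean = 5/1 ≈ 5.000
  cycle 1 → 1: weight = 2, length = 1, mean = 2/1 ≈ 2.000
  cycle 0 → 1 → 0: weight = 2, length = 2, mean = 2/2 ≈ 1.000
  cycle 1 → 0 → 1: weight = 2, length = 2, mean = 2/2 ≈ 1.000
Minimum mean = 1.000, attained e.g. along the cycle 0 → 1 → 0 with weight 2 and length 2. So λ(A) = 2/2 = 1.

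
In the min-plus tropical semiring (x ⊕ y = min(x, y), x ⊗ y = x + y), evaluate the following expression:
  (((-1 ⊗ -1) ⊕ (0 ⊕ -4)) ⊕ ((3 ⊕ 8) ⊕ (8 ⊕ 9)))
(((-1 ⊗ -1) ⊕ (0 ⊕ -4)) ⊕ ((3 ⊕ 8) ⊕ (8 ⊕ 9))) = -4

Expand innermost to outermost. Recall ⊕ takes the minimum of its arguments and ⊗ takes their sum. Working out the expression (((-1 ⊗ -1) ⊕ (0 ⊕ -4)) ⊕ ((3 ⊕ 8) ⊕ (8 ⊕ 9))) gives -4.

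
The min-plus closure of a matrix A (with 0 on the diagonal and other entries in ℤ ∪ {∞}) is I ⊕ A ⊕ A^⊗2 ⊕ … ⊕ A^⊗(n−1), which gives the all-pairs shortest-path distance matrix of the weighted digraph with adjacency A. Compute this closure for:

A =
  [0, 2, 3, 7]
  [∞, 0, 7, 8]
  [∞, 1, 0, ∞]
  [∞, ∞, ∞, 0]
Closure =
  [0, 2, 3, 7]
  [∞, 0, 7, 8]
  [∞, 1, 0, 9]
  [∞, ∞, ∞, 0]

This is the Floyd-Warshall all-pairs shortest-path computation. For each intermediate vertex k = 0, 1, …, 3, update dist[i][j] ← min(dist[i][j], dist[i][k] + dist[k][j]). The final matrix gives, for each (i, j), the minimum total weight of any directed path from i to j (possibly empty when i = j).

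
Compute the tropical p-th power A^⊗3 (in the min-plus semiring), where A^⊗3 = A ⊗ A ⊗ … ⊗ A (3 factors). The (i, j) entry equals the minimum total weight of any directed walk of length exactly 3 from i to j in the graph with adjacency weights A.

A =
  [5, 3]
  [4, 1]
A^⊗3 =
  [8, 5]
  [6, 3]

Each entry (A^⊗3)_ij equals the minimum over all length-3 walks i = v_0 → v_1 → … → v_3 = j of Σ_t A[v_t][v_{t+1}]. For example, for (i, j) = (0, 1) we minimise over 4 possible intermediate vertex sequences; the minimum is 5, attained along the walk 0 → 1 → 1 → 1.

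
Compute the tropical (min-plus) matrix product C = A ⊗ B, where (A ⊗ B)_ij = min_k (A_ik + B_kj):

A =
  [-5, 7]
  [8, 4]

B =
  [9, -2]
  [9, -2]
A ⊗ B =
  [4, -7]
  [13, 2]

Apply the min-plus product entry-by-entry:
  C[0][0] = min over k of (A[0][0] + B[0][0] = -5 + 9 = 4, A[0][1] + B[1][0] = 7 + 9 = 16) = 4 (attained at k = 0)
  C[0][1] = min over k of (A[0][0] + B[0][1] = -5 + -2 = -7, A[0][1] + B[1][1] = 7 + -2 = 5) = -7 (attained at k = 0)
  C[1][0] = min over k of (A[1][0] + B[0][0] = 8 + 9 = 17, A[1][1] + B[1][0] = 4 + 9 = 13) = 13 (attained at k = 1)
  C[1][1] = min over k of (A[1][0] + B[0][1] = 8 + -2 = 6, A[1][1] + B[1][1] = 4 + -2 = 2) = 2 (attained at k = 1)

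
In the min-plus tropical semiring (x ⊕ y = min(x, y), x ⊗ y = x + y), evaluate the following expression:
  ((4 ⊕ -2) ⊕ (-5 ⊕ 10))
((4 ⊕ -2) ⊕ (-5 ⊕ 10)) = -5

Expand innermost to outermost. Recall ⊕ takes the minimum of its arguments and ⊗ takes their sum. Working out the expression ((4 ⊕ -2) ⊕ (-5 ⊕ 10)) gives -5.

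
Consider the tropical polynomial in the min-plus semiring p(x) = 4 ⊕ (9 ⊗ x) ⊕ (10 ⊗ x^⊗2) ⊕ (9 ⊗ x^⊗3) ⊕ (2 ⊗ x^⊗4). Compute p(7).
p(7) = 4

A tropical monomial a ⊗ x^⊗i evaluates to a + i · x. Evaluating each term at x = 7:
  Term 0 contributes 4 + 0 · 7 = 4
  Term 1 contributes 9 + 1 · 7 = 16
  Term 2 contributes 10 + 2 · 7 = 24
  Term 3 contributes 9 + 3 · 7 = 30
  Term 4 contributes 2 + 4 · 7 = 30
p(7) = ⊕ of these = min[4, 16, 24, 30, 30] = 4.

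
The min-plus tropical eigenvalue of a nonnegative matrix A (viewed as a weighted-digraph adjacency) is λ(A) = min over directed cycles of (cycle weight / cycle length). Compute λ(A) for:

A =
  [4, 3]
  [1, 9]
λ(A) = 2

Enumerate directed cycles and compute their means (weight / length). Sample:
  cycle 0 → 0: weight = 4, length = 1, mean = 4/1 ≈ 4.000
  cycle 1 → 1: weight = 9, length = 1, mean = 9/1 ≈ 9.000
  cycle 0 → 1 → 0: weight = 4, length = 2, mean = 4/2 ≈ 2.000
  cycle 1 → 0 → 1: weight = 4, length = 2, mean = 4/2 ≈ 2.000
Minimum mean = 2.000, attained e.g. along the cycle 0 → 1 → 0 with weight 4 and length 2. So λ(A) = 4/2 = 2.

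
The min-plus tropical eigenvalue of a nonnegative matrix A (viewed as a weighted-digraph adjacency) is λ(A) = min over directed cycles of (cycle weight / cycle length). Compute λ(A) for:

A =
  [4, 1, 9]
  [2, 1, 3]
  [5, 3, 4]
λ(A) = 1

Enumerate directed cycles and compute their means (weight / length). Sample:
  cycle 0 → 0: weight = 4, length = 1, mean = 4/1 ≈ 4.000
  cycle 1 → 1: weight = 1, length = 1, mean = 1/1 ≈ 1.000
  cycle 2 → 2: weight = 4, length = 1, mean = 4/1 ≈ 4.000
  cycle 0 → 1 → 0: weight = 3, length = 2, mean = 3/2 ≈ 1.500
  cycle 0 → 2 → 0: weight = 14, length = 2, mean = 14/2 ≈ 7.000
  cycle 1 → 0 → 1: weight = 3, length = 2, mean = 3/2 ≈ 1.500
Minimum mean = 1.000, attained e.g. along the cycle 1 → 1 with weight 1 and length 1. So λ(A) = 1/1 = 1.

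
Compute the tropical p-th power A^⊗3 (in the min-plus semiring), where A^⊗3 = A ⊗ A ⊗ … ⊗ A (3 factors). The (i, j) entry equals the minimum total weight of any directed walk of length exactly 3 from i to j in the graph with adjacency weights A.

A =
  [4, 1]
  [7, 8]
A^⊗3 =
  [12, 9]
  [15, 12]

Each entry (A^⊗3)_ij equals the minimum over all length-3 walks i = v_0 → v_1 → … → v_3 = j of Σ_t A[v_t][v_{t+1}]. For example, for (i, j) = (0, 1) we minimise over 4 possible intermediate vertex sequences; the minimum is 9, attained along the walk 0 → 0 → 0 → 1.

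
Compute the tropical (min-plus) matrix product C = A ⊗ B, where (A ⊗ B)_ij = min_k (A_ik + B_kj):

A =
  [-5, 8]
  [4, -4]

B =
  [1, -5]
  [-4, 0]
A ⊗ B =
  [-4, -10]
  [-8, -4]

Apply the min-plus product entry-by-entry:
  C[0][0] = min over k of (A[0][0] + B[0][0] = -5 + 1 = -4, A[0][1] + B[1][0] = 8 + -4 = 4) = -4 (attained at k = 0)
  C[0][1] = min over k of (A[0][0] + B[0][1] = -5 + -5 = -10, A[0][1] + B[1][1] = 8 + 0 = 8) = -10 (attained at k = 0)
  C[1][0] = min over k of (A[1][0] + B[0][0] = 4 + 1 = 5, A[1][1] + B[1][0] = -4 + -4 = -8) = -8 (attained at k = 1)
  C[1][1] = min over k of (A[1][0] + B[0][1] = 4 + -5 = -1, A[1][1] + B[1][1] = -4 + 0 = -4) = -4 (attained at k = 1)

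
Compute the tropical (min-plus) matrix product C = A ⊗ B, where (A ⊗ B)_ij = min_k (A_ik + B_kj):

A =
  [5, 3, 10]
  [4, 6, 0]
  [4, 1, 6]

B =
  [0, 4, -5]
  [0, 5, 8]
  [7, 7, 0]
A ⊗ B =
  [3, 8, 0]
  [4, 7, -1]
  [1, 6, -1]

Apply the min-plus product entry-by-entry:
  C[0][0] = min over k of (A[0][0] + B[0][0] = 5 + 0 = 5, A[0][1] + B[1][0] = 3 + 0 = 3, A[0][2] + B[2][0] = 10 + 7 = 17) = 3 (attained at k = 1)
  C[0][1] = min over k of (A[0][0] + B[0][1] = 5 + 4 = 9, A[0][1] + B[1][1] = 3 + 5 = 8, A[0][2] + B[2][1] = 10 + 7 = 17) = 8 (attained at k = 1)
  C[0][2] = min over k of (A[0][0] + B[0][2] = 5 + -5 = 0, A[0][1] + B[1][2] = 3 + 8 = 11, A[0][2] + B[2][2] = 10 + 0 = 10) = 0 (attained at k = 0)
  C[1][0] = min over k of (A[1][0] + B[0][0] = 4 + 0 = 4, A[1][1] + B[1][0] = 6 + 0 = 6, A[1][2] + B[2][0] = 0 + 7 = 7) = 4 (attained at k = 0)
  C[1][1] = min over k of (A[1][0] + B[0][1] = 4 + 4 = 8, A[1][1] + B[1][1] = 6 + 5 = 11, A[1][2] + B[2][1] = 0 + 7 = 7) = 7 (attained at k = 2)
  C[1][2] = min over k of (A[1][0] + B[0][2] = 4 + -5 = -1, A[1][1] + B[1][2] = 6 + 8 = 14, A[1][2] + B[2][2] = 0 + 0 = 0) = -1 (attained at k = 0)
  C[2][0] = min over k of (A[2][0] + B[0][0] = 4 + 0 = 4, A[2][1] + B[1][0] = 1 + 0 = 1, A[2][2] + B[2][0] = 6 + 7 = 13) = 1 (attained at k = 1)
  C[2][1] = min over k of (A[2][0] + B[0][1] = 4 + 4 = 8, A[2][1] + B[1][1] = 1 + 5 = 6, A[2][2] + B[2][1] = 6 + 7 = 13) = 6 (attained at k = 1)
  C[2][2] = min over k of (A[2][0] + B[0][2] = 4 + -5 = -1, A[2][1] + B[1][2] = 1 + 8 = 9, A[2][2] + B[2][2] = 6 + 0 = 6) = -1 (attained at k = 0)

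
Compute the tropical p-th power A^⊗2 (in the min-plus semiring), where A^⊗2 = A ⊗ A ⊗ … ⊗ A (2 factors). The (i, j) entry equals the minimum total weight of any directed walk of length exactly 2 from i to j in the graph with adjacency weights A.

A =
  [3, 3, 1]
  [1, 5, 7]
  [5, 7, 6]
A^⊗2 =
  [4, 6, 4]
  [4, 4, 2]
  [8, 8, 6]

Each entry (A^⊗2)_ij equals the minimum over all length-2 walks i = v_0 → v_1 → … → v_2 = j of Σ_t A[v_t][v_{t+1}]. For example, for (i, j) = (0, 2) we minimise over 3 possible intermediate vertex sequences; the minimum is 4, attained along the walk 0 → 0 → 2.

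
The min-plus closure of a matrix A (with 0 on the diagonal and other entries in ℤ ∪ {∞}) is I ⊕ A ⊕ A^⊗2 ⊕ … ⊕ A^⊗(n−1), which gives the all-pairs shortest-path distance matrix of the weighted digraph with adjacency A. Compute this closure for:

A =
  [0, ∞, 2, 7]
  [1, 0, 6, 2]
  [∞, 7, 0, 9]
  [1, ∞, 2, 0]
Closure =
  [0, 9, 2, 7]
  [1, 0, 3, 2]
  [8, 7, 0, 9]
  [1, 9, 2, 0]

This is the Floyd-Warshall all-pairs shortest-path computation. For each intermediate vertex k = 0, 1, …, 3, update dist[i][j] ← min(dist[i][j], dist[i][k] + dist[k][j]). The final matrix gives, for each (i, j), the minimum total weight of any directed path from i to j (possibly empty when i = j).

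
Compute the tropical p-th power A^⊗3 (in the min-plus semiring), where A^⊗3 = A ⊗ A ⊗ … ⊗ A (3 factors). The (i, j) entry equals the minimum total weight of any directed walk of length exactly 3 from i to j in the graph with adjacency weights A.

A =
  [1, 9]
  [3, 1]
A^⊗3 =
  [3, 11]
  [5, 3]

Each entry (A^⊗3)_ij equals the minimum over all length-3 walks i = v_0 → v_1 → … → v_3 = j of Σ_t A[v_t][v_{t+1}]. For example, for (i, j) = (0, 1) we minimise over 4 possible intermediate vertex sequences; the minimum is 11, attained along the walk 0 → 0 → 0 → 1.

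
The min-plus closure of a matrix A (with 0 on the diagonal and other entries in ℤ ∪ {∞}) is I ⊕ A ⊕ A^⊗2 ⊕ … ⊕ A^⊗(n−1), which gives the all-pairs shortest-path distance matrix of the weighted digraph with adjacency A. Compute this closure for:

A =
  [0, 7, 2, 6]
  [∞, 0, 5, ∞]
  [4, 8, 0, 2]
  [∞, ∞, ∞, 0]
Closure =
  [0, 7, 2, 4]
  [9, 0, 5, 7]
  [4, 8, 0, 2]
  [∞, ∞, ∞, 0]

This is the Floyd-Warshall all-pairs shortest-path computation. For each intermediate vertex k = 0, 1, …, 3, update dist[i][j] ← min(dist[i][j], dist[i][k] + dist[k][j]). The final matrix gives, for each (i, j), the minimum total weight of any directed path from i to j (possibly empty when i = j).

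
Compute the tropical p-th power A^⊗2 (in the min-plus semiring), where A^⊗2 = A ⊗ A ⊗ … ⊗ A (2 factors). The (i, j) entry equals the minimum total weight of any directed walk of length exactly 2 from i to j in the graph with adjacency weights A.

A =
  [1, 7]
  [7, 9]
A^⊗2 =
  [2, 8]
  [8, 14]

Each entry (A^⊗2)_ij equals the minimum over all length-2 walks i = v_0 → v_1 → … → v_2 = j of Σ_t A[v_t][v_{t+1}]. For example, for (i, j) = (0, 1) we minimise over 2 possible intermediate vertex sequences; the minimum is 8, attained along the walk 0 → 0 → 1.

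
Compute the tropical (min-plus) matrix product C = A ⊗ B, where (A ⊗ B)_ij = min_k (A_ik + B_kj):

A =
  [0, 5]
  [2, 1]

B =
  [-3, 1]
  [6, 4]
A ⊗ B =
  [-3, 1]
  [-1, 3]

Apply the min-plus product entry-by-entry:
  C[0][0] = min over k of (A[0][0] + B[0][0] = 0 + -3 = -3, A[0][1] + B[1][0] = 5 + 6 = 11) = -3 (attained at k = 0)
  C[0][1] = min over k of (A[0][0] + B[0][1] = 0 + 1 = 1, A[0][1] + B[1][1] = 5 + 4 = 9) = 1 (attained at k = 0)
  C[1][0] = min over k of (A[1][0] + B[0][0] = 2 + -3 = -1, A[1][1] + B[1][0] = 1 + 6 = 7) = -1 (attained at k = 0)
  C[1][1] = min over k of (A[1][0] + B[0][1] = 2 + 1 = 3, A[1][1] + B[1][1] = 1 + 4 = 5) = 3 (attained at k = 0)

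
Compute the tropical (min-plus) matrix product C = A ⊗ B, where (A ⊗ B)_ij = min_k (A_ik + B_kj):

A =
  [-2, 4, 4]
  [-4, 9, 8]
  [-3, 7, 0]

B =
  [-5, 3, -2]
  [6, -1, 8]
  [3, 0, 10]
A ⊗ B =
  [-7, 1, -4]
  [-9, -1, -6]
  [-8, 0, -5]

Apply the min-plus product entry-by-entry:
  C[0][0] = min over k of (A[0][0] + B[0][0] = -2 + -5 = -7, A[0][1] + B[1][0] = 4 + 6 = 10, A[0][2] + B[2][0] = 4 + 3 = 7) = -7 (attained at k = 0)
  C[0][1] = min over k of (A[0][0] + B[0][1] = -2 + 3 = 1, A[0][1] + B[1][1] = 4 + -1 = 3, A[0][2] + B[2][1] = 4 + 0 = 4) = 1 (attained at k = 0)
  C[0][2] = min over k of (A[0][0] + B[0][2] = -2 + -2 = -4, A[0][1] + B[1][2] = 4 + 8 = 12, A[0][2] + B[2][2] = 4 + 10 = 14) = -4 (attained at k = 0)
  C[1][0] = min over k of (A[1][0] + B[0][0] = -4 + -5 = -9, A[1][1] + B[1][0] = 9 + 6 = 15, A[1][2] + B[2][0] = 8 + 3 = 11) = -9 (attained at k = 0)
  C[1][1] = min over k of (A[1][0] + B[0][1] = -4 + 3 = -1, A[1][1] + B[1][1] = 9 + -1 = 8, A[1][2] + B[2][1] = 8 + 0 = 8) = -1 (attained at k = 0)
  C[1][2] = min over k of (A[1][0] + B[0][2] = -4 + -2 = -6, A[1][1] + B[1][2] = 9 + 8 = 17, A[1][2] + B[2][2] = 8 + 10 = 18) = -6 (attained at k = 0)
  C[2][0] = min over k of (A[2][0] + B[0][0] = -3 + -5 = -8, A[2][1] + B[1][0] = 7 + 6 = 13, A[2][2] + B[2][0] = 0 + 3 = 3) = -8 (attained at k = 0)
  C[2][1] = min over k of (A[2][0] + B[0][1] = -3 + 3 = 0, A[2][1] + B[1][1] = 7 + -1 = 6, A[2][2] + B[2][1] = 0 + 0 = 0) = 0 (attained at k = 0)
  C[2][2] = min over k of (A[2][0] + B[0][2] = -3 + -2 = -5, A[2][1] + B[1][2] = 7 + 8 = 15, A[2][2] + B[2][2] = 0 + 10 = 10) = -5 (attained at k = 0)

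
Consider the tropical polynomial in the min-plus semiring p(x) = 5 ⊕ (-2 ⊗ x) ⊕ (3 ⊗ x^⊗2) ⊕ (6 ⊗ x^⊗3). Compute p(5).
p(5) = 3

A tropical monomial a ⊗ x^⊗i evaluates to a + i · x. Evaluating each term at x = 5:
  Term 0 contributes 5 + 0 · 5 = 5
  Term 1 contributes -2 + 1 · 5 = 3
  Term 2 contributes 3 + 2 · 5 = 13
  Term 3 contributes 6 + 3 · 5 = 21
p(5) = ⊕ of these = min[5, 3, 13, 21] = 3.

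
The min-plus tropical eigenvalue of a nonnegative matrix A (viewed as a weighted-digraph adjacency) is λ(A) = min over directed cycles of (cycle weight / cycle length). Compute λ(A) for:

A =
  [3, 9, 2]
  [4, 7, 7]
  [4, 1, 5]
λ(A) = 7/3

Enumerate directed cycles and compute their means (weight / length). Sample:
  cycle 0 → 0: weight = 3, length = 1, mean = 3/1 ≈ 3.000
  cycle 1 → 1: weight = 7, length = 1, mean = 7/1 ≈ 7.000
  cycle 2 → 2: weight = 5, length = 1, mean = 5/1 ≈ 5.000
  cycle 0 → 1 → 0: weight = 13, length = 2, mean = 13/2 ≈ 6.500
  cycle 0 → 2 → 0: weight = 6, length = 2, mean = 6/2 ≈ 3.000
  cycle 1 → 0 → 1: weight = 13, length = 2, mean = 13/2 ≈ 6.500
Minimum mean = 2.333, attained e.g. along the cycle 0 → 2 → 1 → 0 with weight 7 and length 3. So λ(A) = 7/3 = 7/3.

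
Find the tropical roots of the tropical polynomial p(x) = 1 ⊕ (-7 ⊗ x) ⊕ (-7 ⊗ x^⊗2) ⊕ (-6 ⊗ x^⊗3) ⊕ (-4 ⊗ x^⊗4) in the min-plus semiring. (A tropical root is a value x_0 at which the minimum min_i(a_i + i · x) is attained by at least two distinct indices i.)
Roots: {-2, -1, 0, 8}

Each tropical root is a break point of the lower envelope of the lines y = a_i + i · x (there are 5 lines, with slopes 0, 1, ..., 4). Only the lines that attain the minimum somewhere contribute to roots; other lines are dominated. Here the surviving (envelope) indices are i = 4, i = 3, i = 2, i = 1, i = 0.
Intersections between consecutive envelope lines give the roots: for adjacent envelope indices i < j the intersection is x = (a_i − a_j) / (j − i). Reading off the sorted break points: {-2, -1, 0, 8}.
Verification: at each break x_0, at least two indices attain the minimum of min_i(a_i + i · x_0).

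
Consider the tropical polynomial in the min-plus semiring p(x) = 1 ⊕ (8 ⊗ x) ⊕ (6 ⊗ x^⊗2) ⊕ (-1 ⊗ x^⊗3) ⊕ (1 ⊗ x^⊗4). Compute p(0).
p(0) = -1

A tropical monomial a ⊗ x^⊗i evaluates to a + i · x. Evaluating each term at x = 0:
  Term 0 contributes 1 + 0 · 0 = 1
  Term 1 contributes 8 + 1 · 0 = 8
  Term 2 contributes 6 + 2 · 0 = 6
  Term 3 contributes -1 + 3 · 0 = -1
  Term 4 contributes 1 + 4 · 0 = 1
p(0) = ⊕ of these = min[1, 8, 6, -1, 1] = -1.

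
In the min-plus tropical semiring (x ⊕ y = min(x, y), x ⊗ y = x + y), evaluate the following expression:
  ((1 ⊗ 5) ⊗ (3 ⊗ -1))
((1 ⊗ 5) ⊗ (3 ⊗ -1)) = 8

Expand innermost to outermost. Recall ⊕ takes the minimum of its arguments and ⊗ takes their sum. Working out the expression ((1 ⊗ 5) ⊗ (3 ⊗ -1)) gives 8.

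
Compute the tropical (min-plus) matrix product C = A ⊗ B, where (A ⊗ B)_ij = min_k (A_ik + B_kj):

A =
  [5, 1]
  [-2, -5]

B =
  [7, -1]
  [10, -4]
A ⊗ B =
  [11, -3]
  [5, -9]

Apply the min-plus product entry-by-entry:
  C[0][0] = min over k of (A[0][0] + B[0][0] = 5 + 7 = 12, A[0][1] + B[1][0] = 1 + 10 = 11) = 11 (attained at k = 1)
  C[0][1] = min over k of (A[0][0] + B[0][1] = 5 + -1 = 4, A[0][1] + B[1][1] = 1 + -4 = -3) = -3 (attained at k = 1)
  C[1][0] = min over k of (A[1][0] + B[0][0] = -2 + 7 = 5, A[1][1] + B[1][0] = -5 + 10 = 5) = 5 (attained at k = 0)
  C[1][1] = min over k of (A[1][0] + B[0][1] = -2 + -1 = -3, A[1][1] + B[1][1] = -5 + -4 = -9) = -9 (attained at k = 1)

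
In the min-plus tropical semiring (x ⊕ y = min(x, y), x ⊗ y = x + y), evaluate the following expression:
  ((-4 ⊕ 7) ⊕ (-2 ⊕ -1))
((-4 ⊕ 7) ⊕ (-2 ⊕ -1)) = -4

Expand innermost to outermost. Recall ⊕ takes the minimum of its arguments and ⊗ takes their sum. Working out the expression ((-4 ⊕ 7) ⊕ (-2 ⊕ -1)) gives -4.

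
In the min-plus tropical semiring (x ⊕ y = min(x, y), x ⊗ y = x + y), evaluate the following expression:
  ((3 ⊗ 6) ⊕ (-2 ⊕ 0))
((3 ⊗ 6) ⊕ (-2 ⊕ 0)) = -2

Expand innermost to outermost. Recall ⊕ takes the minimum of its arguments and ⊗ takes their sum. Working out the expression ((3 ⊗ 6) ⊕ (-2 ⊕ 0)) gives -2.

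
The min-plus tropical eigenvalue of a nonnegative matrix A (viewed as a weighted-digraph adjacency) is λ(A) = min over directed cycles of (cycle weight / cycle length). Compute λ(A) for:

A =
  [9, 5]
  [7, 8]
λ(A) = 6

Enumerate directed cycles and compute their means (weight / length). Sample:
  cycle 0 → 0: weight = 9, length = 1, mean = 9/1 ≈ 9.000
  cycle 1 → 1: weight = 8, length = 1, mean = 8/1 ≈ 8.000
  cycle 0 → 1 → 0: weight = 12, length = 2, mean = 12/2 ≈ 6.000
  cycle 1 → 0 → 1: weight = 12, length = 2, mean = 12/2 ≈ 6.000
Minimum mean = 6.000, attained e.g. along the cycle 0 → 1 → 0 with weight 12 and length 2. So λ(A) = 12/2 = 6.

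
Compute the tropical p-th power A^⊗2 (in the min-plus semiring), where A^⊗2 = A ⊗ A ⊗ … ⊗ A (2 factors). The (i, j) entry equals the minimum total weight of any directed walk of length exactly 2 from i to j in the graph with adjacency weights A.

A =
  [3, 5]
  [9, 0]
A^⊗2 =
  [6, 5]
  [9, 0]

Each entry (A^⊗2)_ij equals the minimum over all length-2 walks i = v_0 → v_1 → … → v_2 = j of Σ_t A[v_t][v_{t+1}]. For example, for (i, j) = (0, 1) we minimise over 2 possible intermediate vertex sequences; the minimum is 5, attained along the walk 0 → 1 → 1.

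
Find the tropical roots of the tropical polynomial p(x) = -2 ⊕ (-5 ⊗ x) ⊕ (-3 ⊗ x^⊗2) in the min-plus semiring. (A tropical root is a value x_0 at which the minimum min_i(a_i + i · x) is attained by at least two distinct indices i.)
Roots: {-2, 3}

Each tropical root is a break point of the lower envelope of the lines y = a_i + i · x (there are 3 lines, with slopes 0, 1, ..., 2). Only the lines that attain the minimum somewhere contribute to roots; other lines are dominated. Here the surviving (envelope) indices are i = 2, i = 1, i = 0.
Intersections between consecutive envelope lines give the roots: for adjacent envelope indices i < j the intersection is x = (a_i − a_j) / (j − i). Reading off the sorted break points: {-2, 3}.
Verification: at each break x_0, at least two indices attain the minimum of min_i(a_i + i · x_0).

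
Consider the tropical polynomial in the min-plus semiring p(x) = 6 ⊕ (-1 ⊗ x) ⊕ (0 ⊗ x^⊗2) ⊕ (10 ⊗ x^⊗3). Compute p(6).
p(6) = 5

A tropical monomial a ⊗ x^⊗i evaluates to a + i · x. Evaluating each term at x = 6:
  Term 0 contributes 6 + 0 · 6 = 6
  Term 1 contributes -1 + 1 · 6 = 5
  Term 2 contributes 0 + 2 · 6 = 12
  Term 3 contributes 10 + 3 · 6 = 28
p(6) = ⊕ of these = min[6, 5, 12, 28] = 5.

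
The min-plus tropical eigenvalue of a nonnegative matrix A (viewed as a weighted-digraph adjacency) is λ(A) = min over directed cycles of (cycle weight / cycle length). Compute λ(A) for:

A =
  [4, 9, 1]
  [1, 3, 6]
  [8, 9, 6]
λ(A) = 3

Enumerate directed cycles and compute their means (weight / length). Sample:
  cycle 0 → 0: weight = 4, length = 1, mean = 4/1 ≈ 4.000
  cycle 1 → 1: weight = 3, length = 1, mean = 3/1 ≈ 3.000
  cycle 2 → 2: weight = 6, length = 1, mean = 6/1 ≈ 6.000
  cycle 0 → 1 → 0: weight = 10, length = 2, mean = 10/2 ≈ 5.000
  cycle 0 → 2 → 0: weight = 9, length = 2, mean = 9/2 ≈ 4.500
  cycle 1 → 0 → 1: weight = 10, length = 2, mean = 10/2 ≈ 5.000
Minimum mean = 3.000, attained e.g. along the cycle 1 → 1 with weight 3 and length 1. So λ(A) = 3/1 = 3.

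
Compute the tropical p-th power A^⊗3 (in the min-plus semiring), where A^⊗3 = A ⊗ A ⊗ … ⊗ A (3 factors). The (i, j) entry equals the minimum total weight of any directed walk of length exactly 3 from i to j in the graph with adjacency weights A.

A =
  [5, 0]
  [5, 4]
A^⊗3 =
  [9, 5]
  [10, 9]

Each entry (A^⊗3)_ij equals the minimum over all length-3 walks i = v_0 → v_1 → … → v_3 = j of Σ_t A[v_t][v_{t+1}]. For example, for (i, j) = (0, 1) we minimise over 4 possible intermediate vertex sequences; the minimum is 5, attained along the walk 0 → 1 → 0 → 1.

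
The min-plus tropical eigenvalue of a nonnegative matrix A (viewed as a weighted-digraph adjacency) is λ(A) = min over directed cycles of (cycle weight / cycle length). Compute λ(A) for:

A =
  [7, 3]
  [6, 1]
λ(A) = 1

Enumerate directed cycles and compute their means (weight / length). Sample:
  cycle 0 → 0: weight = 7, length = 1, mean = 7/1 ≈ 7.000
  cycle 1 → 1: weight = 1, length = 1, mean = 1/1 ≈ 1.000
  cycle 0 → 1 → 0: weight = 9, length = 2, mean = 9/2 ≈ 4.500
  cycle 1 → 0 → 1: weight = 9, length = 2, mean = 9/2 ≈ 4.500
Minimum mean = 1.000, attained e.g. along the cycle 1 → 1 with weight 1 and length 1. So λ(A) = 1/1 = 1.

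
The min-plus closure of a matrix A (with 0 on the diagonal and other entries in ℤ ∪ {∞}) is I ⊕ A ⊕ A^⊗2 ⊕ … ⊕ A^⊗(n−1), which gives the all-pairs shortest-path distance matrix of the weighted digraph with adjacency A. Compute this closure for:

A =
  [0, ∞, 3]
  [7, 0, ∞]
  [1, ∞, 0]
Closure =
  [0, ∞, 3]
  [7, 0, 10]
  [1, ∞, 0]

This is the Floyd-Warshall all-pairs shortest-path computation. For each intermediate vertex k = 0, 1, …, 2, update dist[i][j] ← min(dist[i][j], dist[i][k] + dist[k][j]). The final matrix gives, for each (i, j), the minimum total weight of any directed path from i to j (possibly empty when i = j).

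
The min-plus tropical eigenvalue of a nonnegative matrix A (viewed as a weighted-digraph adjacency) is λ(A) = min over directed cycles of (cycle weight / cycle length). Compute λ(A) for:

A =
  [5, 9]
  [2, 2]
λ(A) = 2

Enumerate directed cycles and compute their means (weight / length). Sample:
  cycle 0 → 0: weight = 5, length = 1, mean = 5/1 ≈ 5.000
  cycle 1 → 1: weight = 2, length = 1, mean = 2/1 ≈ 2.000
  cycle 0 → 1 → 0: weight = 11, length = 2, mean = 11/2 ≈ 5.500
  cycle 1 → 0 → 1: weight = 11, length = 2, mean = 11/2 ≈ 5.500
Minimum mean = 2.000, attained e.g. along the cycle 1 → 1 with weight 2 and length 1. So λ(A) = 2/1 = 2.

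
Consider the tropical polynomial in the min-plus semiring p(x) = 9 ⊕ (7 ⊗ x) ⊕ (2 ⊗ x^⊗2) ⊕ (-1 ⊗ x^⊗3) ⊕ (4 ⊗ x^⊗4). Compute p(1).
p(1) = 2

A tropical monomial a ⊗ x^⊗i evaluates to a + i · x. Evaluating each term at x = 1:
  Term 0 contributes 9 + 0 · 1 = 9
  Term 1 contributes 7 + 1 · 1 = 8
  Term 2 contributes 2 + 2 · 1 = 4
  Term 3 contributes -1 + 3 · 1 = 2
  Term 4 contributes 4 + 4 · 1 = 8
p(1) = ⊕ of these = min[9, 8, 4, 2, 8] = 2.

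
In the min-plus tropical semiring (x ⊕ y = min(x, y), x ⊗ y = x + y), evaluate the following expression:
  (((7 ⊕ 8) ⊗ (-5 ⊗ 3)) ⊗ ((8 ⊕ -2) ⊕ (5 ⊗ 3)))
(((7 ⊕ 8) ⊗ (-5 ⊗ 3)) ⊗ ((8 ⊕ -2) ⊕ (5 ⊗ 3))) = 3

Expand innermost to outermost. Recall ⊕ takes the minimum of its arguments and ⊗ takes their sum. Working out the expression (((7 ⊕ 8) ⊗ (-5 ⊗ 3)) ⊗ ((8 ⊕ -2) ⊕ (5 ⊗ 3))) gives 3.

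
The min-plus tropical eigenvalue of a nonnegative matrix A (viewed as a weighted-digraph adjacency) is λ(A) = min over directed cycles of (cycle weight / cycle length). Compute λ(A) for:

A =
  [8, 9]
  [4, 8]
λ(A) = 13/2

Enumerate directed cycles and compute their means (weight / length). Sample:
  cycle 0 → 0: weight = 8, length = 1, mean = 8/1 ≈ 8.000
  cycle 1 → 1: weight = 8, length = 1, mean = 8/1 ≈ 8.000
  cycle 0 → 1 → 0: weight = 13, length = 2, mean = 13/2 ≈ 6.500
  cycle 1 → 0 → 1: weight = 13, length = 2, mean = 13/2 ≈ 6.500
Minimum mean = 6.500, attained e.g. along the cycle 0 → 1 → 0 with weight 13 and length 2. So λ(A) = 13/2 = 13/2.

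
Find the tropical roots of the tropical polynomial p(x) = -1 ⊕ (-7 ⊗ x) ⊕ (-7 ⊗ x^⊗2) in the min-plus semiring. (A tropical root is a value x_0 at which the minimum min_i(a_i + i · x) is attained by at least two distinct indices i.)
Roots: {0, 6}

Each tropical root is a break point of the lower envelope of the lines y = a_i + i · x (there are 3 lines, with slopes 0, 1, ..., 2). Only the lines that attain the minimum somewhere contribute to roots; other lines are dominated. Here the surviving (envelope) indices are i = 2, i = 1, i = 0.
Intersections between consecutive envelope lines give the roots: for adjacent envelope indices i < j the intersection is x = (a_i − a_j) / (j − i). Reading off the sorted break points: {0, 6}.
Verification: at each break x_0, at least two indices attain the minimum of min_i(a_i + i · x_0).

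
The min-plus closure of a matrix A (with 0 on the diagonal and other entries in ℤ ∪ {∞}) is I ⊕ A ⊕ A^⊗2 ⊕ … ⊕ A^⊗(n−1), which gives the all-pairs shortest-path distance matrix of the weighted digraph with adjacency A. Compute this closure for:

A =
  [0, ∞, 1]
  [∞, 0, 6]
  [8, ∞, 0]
Closure =
  [0, ∞, 1]
  [14, 0, 6]
  [8, ∞, 0]

This is the Floyd-Warshall all-pairs shortest-path computation. For each intermediate vertex k = 0, 1, …, 2, update dist[i][j] ← min(dist[i][j], dist[i][k] + dist[k][j]). The final matrix gives, for each (i, j), the minimum total weight of any directed path from i to j (possibly empty when i = j).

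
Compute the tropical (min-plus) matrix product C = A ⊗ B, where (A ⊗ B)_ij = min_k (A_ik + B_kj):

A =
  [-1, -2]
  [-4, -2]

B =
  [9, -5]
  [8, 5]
A ⊗ B =
  [6, -6]
  [5, -9]

Apply the min-plus product entry-by-entry:
  C[0][0] = min over k of (A[0][0] + B[0][0] = -1 + 9 = 8, A[0][1] + B[1][0] = -2 + 8 = 6) = 6 (attained at k = 1)
  C[0][1] = min over k of (A[0][0] + B[0][1] = -1 + -5 = -6, A[0][1] + B[1][1] = -2 + 5 = 3) = -6 (attained at k = 0)
  C[1][0] = min over k of (A[1][0] + B[0][0] = -4 + 9 = 5, A[1][1] + B[1][0] = -2 + 8 = 6) = 5 (attained at k = 0)
  C[1][1] = min over k of (A[1][0] + B[0][1] = -4 + -5 = -9, A[1][1] + B[1][1] = -2 + 5 = 3) = -9 (attained at k = 0)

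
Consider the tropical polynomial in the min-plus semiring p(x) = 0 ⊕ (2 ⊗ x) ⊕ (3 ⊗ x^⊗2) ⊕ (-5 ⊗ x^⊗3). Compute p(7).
p(7) = 0

A tropical monomial a ⊗ x^⊗i evaluates to a + i · x. Evaluating each term at x = 7:
  Term 0 contributes 0 + 0 · 7 = 0
  Term 1 contributes 2 + 1 · 7 = 9
  Term 2 contributes 3 + 2 · 7 = 17
  Term 3 contributes -5 + 3 · 7 = 16
p(7) = ⊕ of these = min[0, 9, 17, 16] = 0.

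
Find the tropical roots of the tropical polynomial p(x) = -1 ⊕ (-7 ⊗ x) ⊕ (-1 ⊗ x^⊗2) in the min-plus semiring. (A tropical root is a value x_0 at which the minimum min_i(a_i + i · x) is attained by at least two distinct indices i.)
Roots: {-6, 6}

Each tropical root is a break point of the lower envelope of the lines y = a_i + i · x (there are 3 lines, with slopes 0, 1, ..., 2). Only the lines that attain the minimum somewhere contribute to roots; other lines are dominated. Here the surviving (envelope) indices are i = 2, i = 1, i = 0.
Intersections between consecutive envelope lines give the roots: for adjacent envelope indices i < j the intersection is x = (a_i − a_j) / (j − i). Reading off the sorted break points: {-6, 6}.
Verification: at each break x_0, at least two indices attain the minimum of min_i(a_i + i · x_0).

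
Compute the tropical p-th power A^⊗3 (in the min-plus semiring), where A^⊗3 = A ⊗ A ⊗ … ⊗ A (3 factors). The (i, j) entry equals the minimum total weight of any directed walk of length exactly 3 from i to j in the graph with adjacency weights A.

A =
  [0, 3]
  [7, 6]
A^⊗3 =
  [0, 3]
  [7, 10]

Each entry (A^⊗3)_ij equals the minimum over all length-3 walks i = v_0 → v_1 → … → v_3 = j of Σ_t A[v_t][v_{t+1}]. For example, for (i, j) = (0, 1) we minimise over 4 possible intermediate vertex sequences; the minimum is 3, attained along the walk 0 → 0 → 0 → 1.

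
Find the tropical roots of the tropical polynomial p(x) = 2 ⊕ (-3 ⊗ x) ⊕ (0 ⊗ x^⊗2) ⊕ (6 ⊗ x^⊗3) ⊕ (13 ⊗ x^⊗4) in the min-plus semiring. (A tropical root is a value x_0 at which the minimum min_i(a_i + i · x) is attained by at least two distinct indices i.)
Roots: {-7, -6, -3, 5}

Each tropical root is a break point of the lower envelope of the lines y = a_i + i · x (there are 5 lines, with slopes 0, 1, ..., 4). Only the lines that attain the minimum somewhere contribute to roots; other lines are dominated. Here the surviving (envelope) indices are i = 4, i = 3, i = 2, i = 1, i = 0.
Intersections between consecutive envelope lines give the roots: for adjacent envelope indices i < j the intersection is x = (a_i − a_j) / (j − i). Reading off the sorted break points: {-7, -6, -3, 5}.
Verification: at each break x_0, at least two indices attain the minimum of min_i(a_i + i · x_0).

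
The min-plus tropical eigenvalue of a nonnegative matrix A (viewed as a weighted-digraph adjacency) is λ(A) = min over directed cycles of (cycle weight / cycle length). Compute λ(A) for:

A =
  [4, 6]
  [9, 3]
λ(A) = 3

Enumerate directed cycles and compute their means (weight / length). Sample:
  cycle 0 → 0: weight = 4, length = 1, mean = 4/1 ≈ 4.000
  cycle 1 → 1: weight = 3, length = 1, mean = 3/1 ≈ 3.000
  cycle 0 → 1 → 0: weight = 15, length = 2, mean = 15/2 ≈ 7.500
  cycle 1 → 0 → 1: weight = 15, length = 2, mean = 15/2 ≈ 7.500
Minimum mean = 3.000, attained e.g. along the cycle 1 → 1 with weight 3 and length 1. So λ(A) = 3/1 = 3.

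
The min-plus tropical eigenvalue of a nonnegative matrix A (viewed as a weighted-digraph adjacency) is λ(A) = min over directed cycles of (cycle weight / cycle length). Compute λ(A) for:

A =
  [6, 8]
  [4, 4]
λ(A) = 4

Enumerate directed cycles and compute their means (weight / length). Sample:
  cycle 0 → 0: weight = 6, length = 1, mean = 6/1 ≈ 6.000
  cycle 1 → 1: weight = 4, length = 1, mean = 4/1 ≈ 4.000
  cycle 0 → 1 → 0: weight = 12, length = 2, mean = 12/2 ≈ 6.000
  cycle 1 → 0 → 1: weight = 12, length = 2, mean = 12/2 ≈ 6.000
Minimum mean = 4.000, attained e.g. along the cycle 1 → 1 with weight 4 and length 1. So λ(A) = 4/1 = 4.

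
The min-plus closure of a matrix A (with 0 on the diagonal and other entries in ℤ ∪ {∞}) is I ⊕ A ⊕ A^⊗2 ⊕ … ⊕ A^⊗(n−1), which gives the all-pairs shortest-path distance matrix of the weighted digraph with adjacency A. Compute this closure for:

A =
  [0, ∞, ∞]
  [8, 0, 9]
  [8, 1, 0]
Closure =
  [0, ∞, ∞]
  [8, 0, 9]
  [8, 1, 0]

This is the Floyd-Warshall all-pairs shortest-path computation. For each intermediate vertex k = 0, 1, …, 2, update dist[i][j] ← min(dist[i][j], dist[i][k] + dist[k][j]). The final matrix gives, for each (i, j), the minimum total weight of any directed path from i to j (possibly empty when i = j).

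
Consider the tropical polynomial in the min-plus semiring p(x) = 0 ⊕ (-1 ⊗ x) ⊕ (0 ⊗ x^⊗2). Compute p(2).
p(2) = 0

A tropical monomial a ⊗ x^⊗i evaluates to a + i · x. Evaluating each term at x = 2:
  Term 0 contributes 0 + 0 · 2 = 0
  Term 1 contributes -1 + 1 · 2 = 1
  Term 2 contributes 0 + 2 · 2 = 4
p(2) = ⊕ of these = min[0, 1, 4] = 0.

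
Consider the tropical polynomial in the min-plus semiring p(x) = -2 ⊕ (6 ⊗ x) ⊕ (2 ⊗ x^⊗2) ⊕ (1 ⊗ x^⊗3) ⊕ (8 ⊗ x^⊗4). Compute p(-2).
p(-2) = -5

A tropical monomial a ⊗ x^⊗i evaluates to a + i · x. Evaluating each term at x = -2:
  Term 0 contributes -2 + 0 · -2 = -2
  Term 1 contributes 6 + 1 · -2 = 4
  Term 2 contributes 2 + 2 · -2 = -2
  Term 3 contributes 1 + 3 · -2 = -5
  Term 4 contributes 8 + 4 · -2 = 0
p(-2) = ⊕ of these = min[-2, 4, -2, -5, 0] = -5.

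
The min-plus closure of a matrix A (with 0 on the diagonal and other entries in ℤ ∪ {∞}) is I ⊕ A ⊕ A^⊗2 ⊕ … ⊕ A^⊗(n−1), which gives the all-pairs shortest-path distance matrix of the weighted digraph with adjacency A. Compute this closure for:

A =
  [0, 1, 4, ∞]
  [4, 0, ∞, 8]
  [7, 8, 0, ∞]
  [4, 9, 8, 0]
Closure =
  [0, 1, 4, 9]
  [4, 0, 8, 8]
  [7, 8, 0, 16]
  [4, 5, 8, 0]

This is the Floyd-Warshall all-pairs shortest-path computation. For each intermediate vertex k = 0, 1, …, 3, update dist[i][j] ← min(dist[i][j], dist[i][k] + dist[k][j]). The final matrix gives, for each (i, j), the minimum total weight of any directed path from i to j (possibly empty when i = j).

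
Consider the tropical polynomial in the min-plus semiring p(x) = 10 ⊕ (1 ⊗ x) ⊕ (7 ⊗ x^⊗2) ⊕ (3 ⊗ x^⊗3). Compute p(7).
p(7) = 8

A tropical monomial a ⊗ x^⊗i evaluates to a + i · x. Evaluating each term at x = 7:
  Term 0 contributes 10 + 0 · 7 = 10
  Term 1 contributes 1 + 1 · 7 = 8
  Term 2 contributes 7 + 2 · 7 = 21
  Term 3 contributes 3 + 3 · 7 = 24
p(7) = ⊕ of these = min[10, 8, 21, 24] = 8.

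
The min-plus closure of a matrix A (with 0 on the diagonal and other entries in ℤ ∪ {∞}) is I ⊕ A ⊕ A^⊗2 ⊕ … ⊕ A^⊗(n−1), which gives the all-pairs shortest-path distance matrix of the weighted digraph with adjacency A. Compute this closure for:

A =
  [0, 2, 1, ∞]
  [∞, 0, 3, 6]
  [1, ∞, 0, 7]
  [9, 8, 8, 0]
Closure =
  [0, 2, 1, 8]
  [4, 0, 3, 6]
  [1, 3, 0, 7]
  [9, 8, 8, 0]

This is the Floyd-Warshall all-pairs shortest-path computation. For each intermediate vertex k = 0, 1, …, 3, update dist[i][j] ← min(dist[i][j], dist[i][k] + dist[k][j]). The final matrix gives, for each (i, j), the minimum total weight of any directed path from i to j (possibly empty when i = j).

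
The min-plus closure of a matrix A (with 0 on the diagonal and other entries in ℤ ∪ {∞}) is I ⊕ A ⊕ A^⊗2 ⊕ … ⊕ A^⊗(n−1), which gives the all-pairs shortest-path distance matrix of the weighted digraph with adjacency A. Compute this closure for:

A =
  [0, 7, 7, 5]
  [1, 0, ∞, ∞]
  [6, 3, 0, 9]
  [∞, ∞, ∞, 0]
Closure =
  [0, 7, 7, 5]
  [1, 0, 8, 6]
  [4, 3, 0, 9]
  [∞, ∞, ∞, 0]

This is the Floyd-Warshall all-pairs shortest-path computation. For each intermediate vertex k = 0, 1, …, 3, update dist[i][j] ← min(dist[i][j], dist[i][k] + dist[k][j]). The final matrix gives, for each (i, j), the minimum total weight of any directed path from i to j (possibly empty when i = j).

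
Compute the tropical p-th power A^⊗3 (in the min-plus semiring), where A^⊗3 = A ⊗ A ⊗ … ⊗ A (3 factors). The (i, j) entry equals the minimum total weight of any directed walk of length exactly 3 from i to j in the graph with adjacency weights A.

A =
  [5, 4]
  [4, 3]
A^⊗3 =
  [11, 10]
  [10, 9]

Each entry (A^⊗3)_ij equals the minimum over all length-3 walks i = v_0 → v_1 → … → v_3 = j of Σ_t A[v_t][v_{t+1}]. For example, for (i, j) = (0, 1) we minimise over 4 possible intermediate vertex sequences; the minimum is 10, attained along the walk 0 → 1 → 1 → 1.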